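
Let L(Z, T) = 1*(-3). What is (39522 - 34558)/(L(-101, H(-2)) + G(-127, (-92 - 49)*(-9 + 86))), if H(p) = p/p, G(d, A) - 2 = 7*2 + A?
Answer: -1241/2711 ≈ -0.45776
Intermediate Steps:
G(d, A) = 16 + A (G(d, A) = 2 + (7*2 + A) = 2 + (14 + A) = 16 + A)
H(p) = 1
L(Z, T) = -3
(39522 - 34558)/(L(-101, H(-2)) + G(-127, (-92 - 49)*(-9 + 86))) = (39522 - 34558)/(-3 + (16 + (-92 - 49)*(-9 + 86))) = 4964/(-3 + (16 - 141*77)) = 4964/(-3 + (16 - 10857)) = 4964/(-3 - 10841) = 4964/(-10844) = 4964*(-1/10844) = -1241/2711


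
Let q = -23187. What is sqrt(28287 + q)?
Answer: 10*sqrt(51) ≈ 71.414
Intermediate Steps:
sqrt(28287 + q) = sqrt(28287 - 23187) = sqrt(5100) = 10*sqrt(51)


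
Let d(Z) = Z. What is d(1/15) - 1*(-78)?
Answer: 1171/15 ≈ 78.067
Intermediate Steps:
d(1/15) - 1*(-78) = 1/15 - 1*(-78) = 1/15 + 78 = 1171/15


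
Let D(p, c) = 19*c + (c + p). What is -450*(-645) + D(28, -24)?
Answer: 289798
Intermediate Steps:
D(p, c) = p + 20*c
-450*(-645) + D(28, -24) = -450*(-645) + (28 + 20*(-24)) = 290250 + (28 - 480) = 290250 - 452 = 289798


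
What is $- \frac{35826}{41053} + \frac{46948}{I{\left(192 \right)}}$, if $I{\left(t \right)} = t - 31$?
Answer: $\frac{1921588258}{6609533} \approx 290.73$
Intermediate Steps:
$I{\left(t \right)} = -31 + t$
$- \frac{35826}{41053} + \frac{46948}{I{\left(192 \right)}} = - \frac{35826}{41053} + \frac{46948}{-31 + 192} = \left(-35826\right) \frac{1}{41053} + \frac{46948}{161} = - \frac{35826}{41053} + 46948 \cdot \frac{1}{161} = - \frac{35826}{41053} + \frac{46948}{161} = \frac{1921588258}{6609533}$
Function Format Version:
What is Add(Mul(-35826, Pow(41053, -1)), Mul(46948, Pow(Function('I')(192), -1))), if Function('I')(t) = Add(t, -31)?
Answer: Rational(1921588258, 6609533) ≈ 290.73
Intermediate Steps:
Function('I')(t) = Add(-31, t)
Add(Mul(-35826, Pow(41053, -1)), Mul(46948, Pow(Function('I')(192), -1))) = Add(Mul(-35826, Pow(41053, -1)), Mul(46948, Pow(Add(-31, 192), -1))) = Add(Mul(-35826, Rational(1, 41053)), Mul(46948, Pow(161, -1))) = Add(Rational(-35826, 41053), Mul(46948, Rational(1, 161))) = Add(Rational(-35826, 41053), Rational(46948, 161)) = Rational(1921588258, 6609533)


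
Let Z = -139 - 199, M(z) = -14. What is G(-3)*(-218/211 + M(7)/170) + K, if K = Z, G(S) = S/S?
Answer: -6082037/17935 ≈ -339.12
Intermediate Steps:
Z = -338
G(S) = 1
K = -338
G(-3)*(-218/211 + M(7)/170) + K = 1*(-218/211 - 14/170) - 338 = 1*(-218*1/211 - 14*1/170) - 338 = 1*(-218/211 - 7/85) - 338 = 1*(-20007/17935) - 338 = -20007/17935 - 338 = -6082037/17935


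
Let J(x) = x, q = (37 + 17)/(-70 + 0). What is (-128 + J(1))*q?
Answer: 3429/35 ≈ 97.971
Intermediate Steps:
q = -27/35 (q = 54/(-70) = 54*(-1/70) = -27/35 ≈ -0.77143)
(-128 + J(1))*q = (-128 + 1)*(-27/35) = -127*(-27/35) = 3429/35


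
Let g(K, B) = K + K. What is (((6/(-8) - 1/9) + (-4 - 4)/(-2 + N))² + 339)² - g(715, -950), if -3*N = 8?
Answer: 459674127031681/4032758016 ≈ 1.1399e+5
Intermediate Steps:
N = -8/3 (N = -⅓*8 = -8/3 ≈ -2.6667)
g(K, B) = 2*K
(((6/(-8) - 1/9) + (-4 - 4)/(-2 + N))² + 339)² - g(715, -950) = (((6/(-8) - 1/9) + (-4 - 4)/(-2 - 8/3))² + 339)² - 2*715 = (((6*(-⅛) - 1*⅑) - 8/(-14/3))² + 339)² - 1*1430 = (((-¾ - ⅑) - 8*(-3/14))² + 339)² - 1430 = ((-31/36 + 12/7)² + 339)² - 1430 = ((215/252)² + 339)² - 1430 = (46225/63504 + 339)² - 1430 = (21574081/63504)² - 1430 = 465440970994561/4032758016 - 1430 = 459674127031681/4032758016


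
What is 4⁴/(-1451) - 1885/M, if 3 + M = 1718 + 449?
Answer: -3289119/3139964 ≈ -1.0475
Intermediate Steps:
M = 2164 (M = -3 + (1718 + 449) = -3 + 2167 = 2164)
4⁴/(-1451) - 1885/M = 4⁴/(-1451) - 1885/2164 = 256*(-1/1451) - 1885*1/2164 = -256/1451 - 1885/2164 = -3289119/3139964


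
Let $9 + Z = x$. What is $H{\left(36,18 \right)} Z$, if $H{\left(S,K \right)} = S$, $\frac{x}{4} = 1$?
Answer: $-180$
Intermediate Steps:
$x = 4$ ($x = 4 \cdot 1 = 4$)
$Z = -5$ ($Z = -9 + 4 = -5$)
$H{\left(36,18 \right)} Z = 36 \left(-5\right) = -180$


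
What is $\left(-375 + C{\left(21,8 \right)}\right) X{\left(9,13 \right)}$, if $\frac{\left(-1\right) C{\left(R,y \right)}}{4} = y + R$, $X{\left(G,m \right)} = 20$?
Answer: $-9820$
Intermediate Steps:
$C{\left(R,y \right)} = - 4 R - 4 y$ ($C{\left(R,y \right)} = - 4 \left(y + R\right) = - 4 \left(R + y\right) = - 4 R - 4 y$)
$\left(-375 + C{\left(21,8 \right)}\right) X{\left(9,13 \right)} = \left(-375 - 116\right) 20 = \left(-491\right) 20 = -9820$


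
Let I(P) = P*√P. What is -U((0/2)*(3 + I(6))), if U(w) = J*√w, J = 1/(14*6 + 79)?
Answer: 0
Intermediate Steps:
J = 1/163 (J = 1/(84 + 79) = 1/163 ≈ 0.0061350)
I(P) = P^(3/2)
U(w) = √w/163
-U((0/2)*(3 + I(6))) = -√((0/2)*(3 + 6^(3/2)))/163 = -√((0*(½))*(3 + 6*√6))/163 = -√(0*(3 + 6*√6))/163 = -√0/163 = -0/163 = -1*0 = 0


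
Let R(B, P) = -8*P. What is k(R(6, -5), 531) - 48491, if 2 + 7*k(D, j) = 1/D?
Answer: -13577559/280 ≈ -48491.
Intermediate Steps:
k(D, j) = -2/7 + 1/(7*D)
k(R(6, -5), 531) - 48491 = (1 - (-16)*(-5))/(7*((-8*(-5)))) - 48491 = (1/7)*(1 - 2*40)/40 - 48491 = (1/7)*(1/40)*(1 - 80) - 48491 = (1/7)*(1/40)*(-79) - 48491 = -79/280 - 48491 = -13577559/280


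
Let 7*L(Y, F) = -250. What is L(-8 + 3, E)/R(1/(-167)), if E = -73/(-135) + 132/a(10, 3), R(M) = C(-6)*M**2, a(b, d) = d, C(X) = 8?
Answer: -3486125/28 ≈ -1.2450e+5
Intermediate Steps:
R(M) = 8*M**2
E = 6013/135 (E = -73/(-135) + 132/3 = -73*(-1/135) + 132*(1/3) = 73/135 + 44 = 6013/135 ≈ 44.541)
L(Y, F) = -250/7 (L(Y, F) = (1/7)*(-250) = -250/7)
L(-8 + 3, E)/R(1/(-167)) = -250/(7*(8*(1/(-167))**2)) = -250/(7*(8*(-1/167)**2)) = -250/(7*(8*(1/27889))) = -250/(7*8/27889) = -250/7*27889/8 = -3486125/28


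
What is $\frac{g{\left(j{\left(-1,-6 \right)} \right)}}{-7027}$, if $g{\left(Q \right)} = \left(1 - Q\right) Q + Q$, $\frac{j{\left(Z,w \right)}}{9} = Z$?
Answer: $\frac{99}{7027} \approx 0.014089$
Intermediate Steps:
$j{\left(Z,w \right)} = 9 Z$
$g{\left(Q \right)} = Q + Q \left(1 - Q\right)$ ($g{\left(Q \right)} = Q \left(1 - Q\right) + Q = Q + Q \left(1 - Q\right)$)
$\frac{g{\left(j{\left(-1,-6 \right)} \right)}}{-7027} = \frac{9 \left(-1\right) \left(2 - 9 \left(-1\right)\right)}{-7027} = - 9 \left(2 - -9\right) \left(- \frac{1}{7027}\right) = - 9 \left(2 + 9\right) \left(- \frac{1}{7027}\right) = \left(-9\right) 11 \left(- \frac{1}{7027}\right) = \left(-99\right) \left(- \frac{1}{7027}\right) = \frac{99}{7027}$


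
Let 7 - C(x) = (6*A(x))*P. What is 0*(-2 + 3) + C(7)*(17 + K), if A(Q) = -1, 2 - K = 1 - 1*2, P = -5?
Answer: -460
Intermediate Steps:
K = 3 (K = 2 - (1 - 1*2) = 2 - (1 - 2) = 2 - 1*(-1) = 2 + 1 = 3)
C(x) = -23 (C(x) = 7 - 6*(-1)*(-5) = 7 - (-6)*(-5) = 7 - 1*30 = 7 - 30 = -23)
0*(-2 + 3) + C(7)*(17 + K) = 0*(-2 + 3) - 23*(17 + 3) = 0*1 - 23*20 = 0 - 460 = -460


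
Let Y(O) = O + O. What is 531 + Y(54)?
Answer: 639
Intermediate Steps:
Y(O) = 2*O
531 + Y(54) = 531 + 2*54 = 531 + 108 = 639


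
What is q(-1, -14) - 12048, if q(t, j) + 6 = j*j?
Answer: -11858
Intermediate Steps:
q(t, j) = -6 + j**2 (q(t, j) = -6 + j*j = -6 + j**2)
q(-1, -14) - 12048 = (-6 + (-14)**2) - 12048 = (-6 + 196) - 12048 = 190 - 12048 = -11858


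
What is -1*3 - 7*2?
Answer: -17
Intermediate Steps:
-1*3 - 7*2 = -3 - 14 = -17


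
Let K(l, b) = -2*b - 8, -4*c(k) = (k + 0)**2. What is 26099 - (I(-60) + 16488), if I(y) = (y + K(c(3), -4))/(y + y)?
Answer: 19221/2 ≈ 9610.5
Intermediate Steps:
c(k) = -k**2/4 (c(k) = -(k + 0)**2/4 = -k**2/4)
K(l, b) = -8 - 2*b
I(y) = 1/2 (I(y) = (y + (-8 - 2*(-4)))/(y + y) = (y + (-8 + 8))/((2*y)) = (y + 0)*(1/(2*y)) = y*(1/(2*y)) = 1/2)
26099 - (I(-60) + 16488) = 26099 - (1/2 + 16488) = 26099 - 1*32977/2 = 26099 - 32977/2 = 19221/2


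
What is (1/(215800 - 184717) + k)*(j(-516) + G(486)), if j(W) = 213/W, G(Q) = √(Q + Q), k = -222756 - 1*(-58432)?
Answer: 362645485261/5346276 - 30646097346*√3/10361 ≈ -5.0553e+6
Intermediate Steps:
k = -164324 (k = -222756 + 58432 = -164324)
G(Q) = √2*√Q (G(Q) = √(2*Q) = √2*√Q)
(1/(215800 - 184717) + k)*(j(-516) + G(486)) = (1/(215800 - 184717) - 164324)*(213/(-516) + √2*√486) = (1/31083 - 164324)*(213*(-1/516) + √2*(9*√6)) = (1/31083 - 164324)*(-71/172 + 18*√3) = -5107682891*(-71/172 + 18*√3)/31083 = 362645485261/5346276 - 30646097346*√3/10361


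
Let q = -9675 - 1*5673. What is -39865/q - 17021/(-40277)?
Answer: 1866880913/618171396 ≈ 3.0200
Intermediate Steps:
q = -15348 (q = -9675 - 5673 = -15348)
-39865/q - 17021/(-40277) = -39865/(-15348) - 17021/(-40277) = -39865*(-1/15348) - 17021*(-1/40277) = 39865/15348 + 17021/40277 = 1866880913/618171396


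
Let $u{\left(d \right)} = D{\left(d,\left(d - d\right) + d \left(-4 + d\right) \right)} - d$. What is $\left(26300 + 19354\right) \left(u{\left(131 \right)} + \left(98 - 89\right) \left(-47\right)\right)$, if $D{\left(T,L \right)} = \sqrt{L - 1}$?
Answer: $-25292316 + 91308 \sqrt{4159} \approx -1.9404 \cdot 10^{7}$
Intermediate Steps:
$D{\left(T,L \right)} = \sqrt{-1 + L}$
$u{\left(d \right)} = \sqrt{-1 + d \left(-4 + d\right)} - d$ ($u{\left(d \right)} = \sqrt{-1 + \left(\left(d - d\right) + d \left(-4 + d\right)\right)} - d = \sqrt{-1 + \left(0 + d \left(-4 + d\right)\right)} - d = \sqrt{-1 + d \left(-4 + d\right)} - d$)
$\left(26300 + 19354\right) \left(u{\left(131 \right)} + \left(98 - 89\right) \left(-47\right)\right) = \left(26300 + 19354\right) \left(\left(\sqrt{-1 + 131 \left(-4 + 131\right)} - 131\right) + \left(98 - 89\right) \left(-47\right)\right) = 45654 \left(\left(\sqrt{-1 + 131 \cdot 127} - 131\right) + 9 \left(-47\right)\right) = 45654 \left(\left(\sqrt{-1 + 16637} - 131\right) - 423\right) = 45654 \left(\left(\sqrt{16636} - 131\right) - 423\right) = 45654 \left(\left(2 \sqrt{4159} - 131\right) - 423\right) = 45654 \left(\left(-131 + 2 \sqrt{4159}\right) - 423\right) = 45654 \left(-554 + 2 \sqrt{4159}\right) = -25292316 + 91308 \sqrt{4159}$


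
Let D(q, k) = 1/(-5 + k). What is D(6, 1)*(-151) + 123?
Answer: 643/4 ≈ 160.75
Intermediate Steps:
D(6, 1)*(-151) + 123 = -151/(-5 + 1) + 123 = -151/(-4) + 123 = -¼*(-151) + 123 = 151/4 + 123 = 643/4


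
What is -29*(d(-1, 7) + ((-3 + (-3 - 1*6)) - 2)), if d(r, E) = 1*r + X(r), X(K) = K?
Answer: 464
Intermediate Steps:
d(r, E) = 2*r (d(r, E) = 1*r + r = r + r = 2*r)
-29*(d(-1, 7) + ((-3 + (-3 - 1*6)) - 2)) = -29*(2*(-1) + ((-3 + (-3 - 1*6)) - 2)) = -29*(-2 + ((-3 + (-3 - 6)) - 2)) = -29*(-2 + ((-3 - 9) - 2)) = -29*(-2 + (-12 - 2)) = -29*(-2 - 14) = -29*(-16) = 464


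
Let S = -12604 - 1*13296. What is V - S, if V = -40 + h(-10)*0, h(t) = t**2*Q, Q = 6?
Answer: 25860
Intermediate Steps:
h(t) = 6*t**2 (h(t) = t**2*6 = 6*t**2)
V = -40 (V = -40 + (6*(-10)**2)*0 = -40 + (6*100)*0 = -40 + 600*0 = -40 + 0 = -40)
S = -25900 (S = -12604 - 13296 = -25900)
V - S = -40 - 1*(-25900) = -40 + 25900 = 25860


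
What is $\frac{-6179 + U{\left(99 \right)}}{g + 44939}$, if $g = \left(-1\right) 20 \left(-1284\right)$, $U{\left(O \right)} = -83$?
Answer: $- \frac{6262}{70619} \approx -0.088673$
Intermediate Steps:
$g = 25680$ ($g = \left(-20\right) \left(-1284\right) = 25680$)
$\frac{-6179 + U{\left(99 \right)}}{g + 44939} = \frac{-6179 - 83}{25680 + 44939} = - \frac{6262}{70619}$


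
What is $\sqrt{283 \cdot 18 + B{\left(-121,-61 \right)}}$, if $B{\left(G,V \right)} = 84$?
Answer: $\sqrt{5178} \approx 71.958$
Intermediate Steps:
$\sqrt{283 \cdot 18 + B{\left(-121,-61 \right)}} = \sqrt{283 \cdot 18 + 84} = \sqrt{5094 + 84} = \sqrt{5178}$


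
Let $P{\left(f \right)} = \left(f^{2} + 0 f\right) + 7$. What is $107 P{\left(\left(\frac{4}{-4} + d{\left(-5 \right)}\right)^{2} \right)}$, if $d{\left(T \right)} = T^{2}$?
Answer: $35500781$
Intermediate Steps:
$P{\left(f \right)} = 7 + f^{2}$ ($P{\left(f \right)} = \left(f^{2} + 0\right) + 7 = f^{2} + 7 = 7 + f^{2}$)
$107 P{\left(\left(\frac{4}{-4} + d{\left(-5 \right)}\right)^{2} \right)} = 107 \left(7 + \left(\left(\frac{4}{-4} + \left(-5\right)^{2}\right)^{2}\right)^{2}\right) = 107 \left(7 + \left(\left(4 \left(- \frac{1}{4}\right) + 25\right)^{2}\right)^{2}\right) = 107 \left(7 + \left(\left(-1 + 25\right)^{2}\right)^{2}\right) = 107 \left(7 + \left(24^{2}\right)^{2}\right) = 107 \left(7 + 576^{2}\right) = 107 \left(7 + 331776\right) = 107 \cdot 331783 = 35500781$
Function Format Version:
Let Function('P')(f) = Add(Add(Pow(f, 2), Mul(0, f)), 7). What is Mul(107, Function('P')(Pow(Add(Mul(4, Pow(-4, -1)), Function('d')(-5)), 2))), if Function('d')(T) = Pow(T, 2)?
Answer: 35500781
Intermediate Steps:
Function('P')(f) = Add(7, Pow(f, 2)) (Function('P')(f) = Add(Add(Pow(f, 2), 0), 7) = Add(Pow(f, 2), 7) = Add(7, Pow(f, 2)))
Mul(107, Function('P')(Pow(Add(Mul(4, Pow(-4, -1)), Function('d')(-5)), 2))) = Mul(107, Add(7, Pow(Pow(Add(Mul(4, Pow(-4, -1)), Pow(-5, 2)), 2), 2))) = Mul(107, Add(7, Pow(Pow(Add(Mul(4, Rational(-1, 4)), 25), 2), 2))) = Mul(107, Add(7, Pow(Pow(Add(-1, 25), 2), 2))) = Mul(107, Add(7, Pow(Pow(24, 2), 2))) = Mul(107, Add(7, Pow(576, 2))) = Mul(107, Add(7, 331776)) = Mul(107, 331783) = 35500781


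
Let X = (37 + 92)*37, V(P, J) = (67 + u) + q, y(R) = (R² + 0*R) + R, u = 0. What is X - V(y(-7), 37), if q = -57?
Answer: 4763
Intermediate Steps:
y(R) = R + R² (y(R) = (R² + 0) + R = R² + R = R + R²)
V(P, J) = 10 (V(P, J) = (67 + 0) - 57 = 67 - 57 = 10)
X = 4773 (X = 129*37 = 4773)
X - V(y(-7), 37) = 4773 - 1*10 = 4773 - 10 = 4763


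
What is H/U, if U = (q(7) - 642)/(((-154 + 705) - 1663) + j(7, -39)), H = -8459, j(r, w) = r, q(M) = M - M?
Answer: -9347195/642 ≈ -14560.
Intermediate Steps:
q(M) = 0
U = 642/1105 (U = (0 - 642)/(((-154 + 705) - 1663) + 7) = -642/((551 - 1663) + 7) = -642/(-1112 + 7) = -642/(-1105) = -642*(-1/1105) = 642/1105 ≈ 0.58100)
H/U = -8459/642/1105 = -8459*1105/642 = -9347195/642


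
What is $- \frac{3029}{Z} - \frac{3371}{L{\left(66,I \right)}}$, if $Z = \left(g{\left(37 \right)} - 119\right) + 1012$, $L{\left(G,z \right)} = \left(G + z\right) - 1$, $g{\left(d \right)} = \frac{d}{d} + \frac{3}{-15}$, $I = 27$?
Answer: $- \frac{16458339}{411148} \approx -40.03$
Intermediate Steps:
$g{\left(d \right)} = \frac{4}{5}$ ($g{\left(d \right)} = 1 + 3 \left(- \frac{1}{15}\right) = 1 - \frac{1}{5} = \frac{4}{5}$)
$L{\left(G,z \right)} = -1 + G + z$ ($L{\left(G,z \right)} = \left(G + z\right) - 1 = -1 + G + z$)
$Z = \frac{4469}{5}$ ($Z = \left(\frac{4}{5} - 119\right) + 1012 = - \frac{591}{5} + 1012 = \frac{4469}{5} \approx 893.8$)
$- \frac{3029}{Z} - \frac{3371}{L{\left(66,I \right)}} = - \frac{3029}{\frac{4469}{5}} - \frac{3371}{-1 + 66 + 27} = \left(-3029\right) \frac{5}{4469} - \frac{3371}{92} = - \frac{15145}{4469} - \frac{3371}{92} = - \frac{16458339}{411148}$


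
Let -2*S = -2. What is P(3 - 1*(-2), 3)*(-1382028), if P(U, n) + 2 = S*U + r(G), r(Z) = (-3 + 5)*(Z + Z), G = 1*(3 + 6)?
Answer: -53899092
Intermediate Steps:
G = 9 (G = 1*9 = 9)
S = 1 (S = -1/2*(-2) = 1)
r(Z) = 4*Z (r(Z) = 2*(2*Z) = 4*Z)
P(U, n) = 34 + U (P(U, n) = -2 + (1*U + 4*9) = -2 + (U + 36) = -2 + (36 + U) = 34 + U)
P(3 - 1*(-2), 3)*(-1382028) = (34 + (3 - 1*(-2)))*(-1382028) = (34 + (3 + 2))*(-1382028) = (34 + 5)*(-1382028) = 39*(-1382028) = -53899092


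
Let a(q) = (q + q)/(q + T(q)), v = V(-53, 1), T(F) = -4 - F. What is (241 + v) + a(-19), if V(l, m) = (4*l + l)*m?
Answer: -29/2 ≈ -14.500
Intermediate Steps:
V(l, m) = 5*l*m (V(l, m) = (5*l)*m = 5*l*m)
v = -265 (v = 5*(-53)*1 = -265)
a(q) = -q/2 (a(q) = (q + q)/(q + (-4 - q)) = (2*q)/(-4) = (2*q)*(-¼) = -q/2)
(241 + v) + a(-19) = (241 - 265) - ½*(-19) = -24 + 19/2 = -29/2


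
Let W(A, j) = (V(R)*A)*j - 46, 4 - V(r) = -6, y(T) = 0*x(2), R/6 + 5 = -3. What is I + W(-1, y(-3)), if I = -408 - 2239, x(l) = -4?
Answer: -2693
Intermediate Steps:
R = -48 (R = -30 + 6*(-3) = -30 - 18 = -48)
y(T) = 0 (y(T) = 0*(-4) = 0)
V(r) = 10 (V(r) = 4 - 1*(-6) = 4 + 6 = 10)
W(A, j) = -46 + 10*A*j (W(A, j) = (10*A)*j - 46 = 10*A*j - 46 = -46 + 10*A*j)
I = -2647
I + W(-1, y(-3)) = -2647 + (-46 + 10*(-1)*0) = -2647 + (-46 + 0) = -2647 - 46 = -2693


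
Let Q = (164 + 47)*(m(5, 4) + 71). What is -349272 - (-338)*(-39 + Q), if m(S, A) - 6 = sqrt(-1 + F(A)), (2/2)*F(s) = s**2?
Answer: 5129032 + 71318*sqrt(15) ≈ 5.4052e+6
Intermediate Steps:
F(s) = s**2
m(S, A) = 6 + sqrt(-1 + A**2)
Q = 16247 + 211*sqrt(15) (Q = (164 + 47)*((6 + sqrt(-1 + 4**2)) + 71) = 211*((6 + sqrt(-1 + 16)) + 71) = 211*((6 + sqrt(15)) + 71) = 211*(77 + sqrt(15)) = 16247 + 211*sqrt(15) ≈ 17064.)
-349272 - (-338)*(-39 + Q) = -349272 - (-338)*(-39 + (16247 + 211*sqrt(15))) = -349272 - (-338)*(16208 + 211*sqrt(15)) = -349272 - (-5478304 - 71318*sqrt(15)) = -349272 + (5478304 + 71318*sqrt(15)) = 5129032 + 71318*sqrt(15)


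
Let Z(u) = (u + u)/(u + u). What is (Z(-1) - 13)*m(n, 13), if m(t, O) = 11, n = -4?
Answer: -132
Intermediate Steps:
Z(u) = 1 (Z(u) = (2*u)/((2*u)) = (2*u)*(1/(2*u)) = 1)
(Z(-1) - 13)*m(n, 13) = (1 - 13)*11 = -12*11 = -132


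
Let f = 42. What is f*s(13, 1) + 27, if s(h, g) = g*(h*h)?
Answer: 7125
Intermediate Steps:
s(h, g) = g*h²
f*s(13, 1) + 27 = 42*(1*13²) + 27 = 42*(1*169) + 27 = 42*169 + 27 = 7098 + 27 = 7125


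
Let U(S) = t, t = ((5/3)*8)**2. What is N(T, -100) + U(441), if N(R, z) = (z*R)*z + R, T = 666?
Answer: 59947594/9 ≈ 6.6608e+6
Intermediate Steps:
N(R, z) = R + R*z**2 (N(R, z) = (R*z)*z + R = R*z**2 + R = R + R*z**2)
t = 1600/9 (t = ((5*(1/3))*8)**2 = ((5/3)*8)**2 = (40/3)**2 = 1600/9 ≈ 177.78)
U(S) = 1600/9
N(T, -100) + U(441) = 666*(1 + (-100)**2) + 1600/9 = 666*(1 + 10000) + 1600/9 = 666*10001 + 1600/9 = 6660666 + 1600/9 = 59947594/9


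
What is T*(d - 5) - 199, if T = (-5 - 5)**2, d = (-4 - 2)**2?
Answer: 2901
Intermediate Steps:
d = 36 (d = (-6)**2 = 36)
T = 100 (T = (-10)**2 = 100)
T*(d - 5) - 199 = 100*(36 - 5) - 199 = 100*31 - 199 = 3100 - 199 = 2901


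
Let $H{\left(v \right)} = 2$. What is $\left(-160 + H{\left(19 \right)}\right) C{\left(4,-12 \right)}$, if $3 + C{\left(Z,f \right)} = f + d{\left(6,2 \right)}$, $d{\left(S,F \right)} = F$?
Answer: $2054$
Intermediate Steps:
$C{\left(Z,f \right)} = -1 + f$ ($C{\left(Z,f \right)} = -3 + \left(f + 2\right) = -3 + \left(2 + f\right) = -1 + f$)
$\left(-160 + H{\left(19 \right)}\right) C{\left(4,-12 \right)} = \left(-160 + 2\right) \left(-1 - 12\right) = \left(-158\right) \left(-13\right) = 2054$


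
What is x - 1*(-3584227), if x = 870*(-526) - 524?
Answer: 3126083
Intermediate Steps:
x = -458144 (x = -457620 - 524 = -458144)
x - 1*(-3584227) = -458144 - 1*(-3584227) = -458144 + 3584227 = 3126083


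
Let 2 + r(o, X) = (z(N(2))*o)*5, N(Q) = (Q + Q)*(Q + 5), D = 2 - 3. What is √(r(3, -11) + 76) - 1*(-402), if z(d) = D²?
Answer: 402 + √89 ≈ 411.43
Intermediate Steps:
D = -1
N(Q) = 2*Q*(5 + Q) (N(Q) = (2*Q)*(5 + Q) = 2*Q*(5 + Q))
z(d) = 1 (z(d) = (-1)² = 1)
r(o, X) = -2 + 5*o (r(o, X) = -2 + (1*o)*5 = -2 + o*5 = -2 + 5*o)
√(r(3, -11) + 76) - 1*(-402) = √((-2 + 5*3) + 76) - 1*(-402) = √((-2 + 15) + 76) + 402 = √(13 + 76) + 402 = √89 + 402 = 402 + √89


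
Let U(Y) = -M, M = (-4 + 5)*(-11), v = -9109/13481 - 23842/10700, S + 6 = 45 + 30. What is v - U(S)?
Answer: -1002797001/72123350 ≈ -13.904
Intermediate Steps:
S = 69 (S = -6 + (45 + 30) = -6 + 75 = 69)
v = -209440151/72123350 (v = -9109*1/13481 - 23842*1/10700 = -9109/13481 - 11921/5350 = -209440151/72123350 ≈ -2.9039)
M = -11 (M = 1*(-11) = -11)
U(Y) = 11 (U(Y) = -1*(-11) = 11)
v - U(S) = -209440151/72123350 - 1*11 = -209440151/72123350 - 11 = -1002797001/72123350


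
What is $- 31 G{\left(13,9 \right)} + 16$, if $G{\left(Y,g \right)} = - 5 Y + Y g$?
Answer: $-1596$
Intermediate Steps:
$- 31 G{\left(13,9 \right)} + 16 = - 31 \cdot 13 \left(-5 + 9\right) + 16 = - 31 \cdot 13 \cdot 4 + 16 = \left(-31\right) 52 + 16 = -1612 + 16 = -1596$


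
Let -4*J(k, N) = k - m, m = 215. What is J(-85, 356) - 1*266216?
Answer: -266141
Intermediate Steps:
J(k, N) = 215/4 - k/4 (J(k, N) = -(k - 1*215)/4 = -(k - 215)/4 = -(-215 + k)/4 = 215/4 - k/4)
J(-85, 356) - 1*266216 = (215/4 - ¼*(-85)) - 1*266216 = (215/4 + 85/4) - 266216 = 75 - 266216 = -266141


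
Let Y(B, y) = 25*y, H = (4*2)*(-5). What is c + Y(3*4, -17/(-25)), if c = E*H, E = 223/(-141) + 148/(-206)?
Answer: 1583011/14523 ≈ 109.00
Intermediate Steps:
H = -40 (H = 8*(-5) = -40)
E = -33403/14523 (E = 223*(-1/141) + 148*(-1/206) = -223/141 - 74/103 = -33403/14523 ≈ -2.3000)
c = 1336120/14523 (c = -33403/14523*(-40) = 1336120/14523 ≈ 92.000)
c + Y(3*4, -17/(-25)) = 1336120/14523 + 25*(-17/(-25)) = 1336120/14523 + 25*(-17*(-1/25)) = 1336120/14523 + 25*(17/25) = 1336120/14523 + 17 = 1583011/14523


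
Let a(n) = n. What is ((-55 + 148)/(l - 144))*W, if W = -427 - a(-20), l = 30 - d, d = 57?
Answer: 12617/57 ≈ 221.35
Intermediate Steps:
l = -27 (l = 30 - 1*57 = 30 - 57 = -27)
W = -407 (W = -427 - 1*(-20) = -427 + 20 = -407)
((-55 + 148)/(l - 144))*W = ((-55 + 148)/(-27 - 144))*(-407) = (93/(-171))*(-407) = (93*(-1/171))*(-407) = -31/57*(-407) = 12617/57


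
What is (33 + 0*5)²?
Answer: 1089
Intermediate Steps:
(33 + 0*5)² = (33 + 0)² = 33² = 1089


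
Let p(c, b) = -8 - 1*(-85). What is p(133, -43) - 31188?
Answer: -31111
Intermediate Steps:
p(c, b) = 77 (p(c, b) = -8 + 85 = 77)
p(133, -43) - 31188 = 77 - 31188 = -31111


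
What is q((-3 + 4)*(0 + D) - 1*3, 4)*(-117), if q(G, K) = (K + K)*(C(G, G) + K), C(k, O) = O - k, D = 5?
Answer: -3744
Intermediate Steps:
q(G, K) = 2*K**2 (q(G, K) = (K + K)*((G - G) + K) = (2*K)*(0 + K) = (2*K)*K = 2*K**2)
q((-3 + 4)*(0 + D) - 1*3, 4)*(-117) = (2*4**2)*(-117) = (2*16)*(-117) = 32*(-117) = -3744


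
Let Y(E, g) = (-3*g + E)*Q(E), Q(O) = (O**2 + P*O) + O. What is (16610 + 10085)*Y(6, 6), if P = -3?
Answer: -7688160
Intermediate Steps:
Q(O) = O**2 - 2*O (Q(O) = (O**2 - 3*O) + O = O**2 - 2*O)
Y(E, g) = E*(-2 + E)*(E - 3*g) (Y(E, g) = (-3*g + E)*(E*(-2 + E)) = (E - 3*g)*(E*(-2 + E)) = E*(-2 + E)*(E - 3*g))
(16610 + 10085)*Y(6, 6) = (16610 + 10085)*(6*(-2 + 6)*(6 - 3*6)) = 26695*(6*4*(6 - 18)) = 26695*(6*4*(-12)) = 26695*(-288) = -7688160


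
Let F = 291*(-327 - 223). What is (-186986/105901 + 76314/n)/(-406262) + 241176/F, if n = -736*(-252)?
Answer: -332039207647684409/220349424240739200 ≈ -1.5069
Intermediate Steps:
F = -160050 (F = 291*(-550) = -160050)
n = 185472
(-186986/105901 + 76314/n)/(-406262) + 241176/F = (-186986/105901 + 76314/185472)/(-406262) + 241176/(-160050) = (-186986*1/105901 + 76314*(1/185472))*(-1/406262) + 241176*(-1/160050) = (-186986/105901 + 79/192)*(-1/406262) - 40196/26675 = -27535133/20332992*(-1/406262) - 40196/26675 = 27535133/8260521995904 - 40196/26675 = -332039207647684409/220349424240739200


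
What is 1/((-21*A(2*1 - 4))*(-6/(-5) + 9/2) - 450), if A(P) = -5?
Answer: 2/297 ≈ 0.0067340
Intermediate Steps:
1/((-21*A(2*1 - 4))*(-6/(-5) + 9/2) - 450) = 1/((-21*(-5))*(-6/(-5) + 9/2) - 450) = 1/(105*(-6*(-⅕) + 9*(½)) - 450) = 1/(105*(6/5 + 9/2) - 450) = 1/(105*(57/10) - 450) = 1/(1197/2 - 450) = 1/(297/2) = 2/297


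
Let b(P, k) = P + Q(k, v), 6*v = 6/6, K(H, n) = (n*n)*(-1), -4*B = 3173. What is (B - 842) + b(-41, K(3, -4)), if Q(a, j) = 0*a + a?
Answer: -6769/4 ≈ -1692.3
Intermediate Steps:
B = -3173/4 (B = -¼*3173 = -3173/4 ≈ -793.25)
K(H, n) = -n² (K(H, n) = n²*(-1) = -n²)
v = ⅙ (v = (6/6)/6 = (6*(⅙))/6 = (⅙)*1 = ⅙ ≈ 0.16667)
Q(a, j) = a (Q(a, j) = 0 + a = a)
b(P, k) = P + k
(B - 842) + b(-41, K(3, -4)) = (-3173/4 - 842) + (-41 - 1*(-4)²) = -6541/4 + (-41 - 1*16) = -6541/4 + (-41 - 16) = -6541/4 - 57 = -6769/4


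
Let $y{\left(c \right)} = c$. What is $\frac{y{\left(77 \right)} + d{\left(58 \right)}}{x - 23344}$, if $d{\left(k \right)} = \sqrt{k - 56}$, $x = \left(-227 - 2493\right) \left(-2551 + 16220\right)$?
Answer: $- \frac{77}{37203024} - \frac{\sqrt{2}}{37203024} \approx -2.1077 \cdot 10^{-6}$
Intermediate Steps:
$x = -37179680$ ($x = \left(-2720\right) 13669 = -37179680$)
$d{\left(k \right)} = \sqrt{-56 + k}$
$\frac{y{\left(77 \right)} + d{\left(58 \right)}}{x - 23344} = \frac{77 + \sqrt{-56 + 58}}{-37179680 - 23344} = \frac{77 + \sqrt{2}}{-37203024} = \left(77 + \sqrt{2}\right) \left(- \frac{1}{37203024}\right) = - \frac{77}{37203024} - \frac{\sqrt{2}}{37203024}$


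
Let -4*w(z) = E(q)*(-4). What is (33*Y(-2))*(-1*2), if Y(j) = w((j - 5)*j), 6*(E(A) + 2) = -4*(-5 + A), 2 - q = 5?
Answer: -220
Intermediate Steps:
q = -3 (q = 2 - 1*5 = 2 - 5 = -3)
E(A) = 4/3 - 2*A/3 (E(A) = -2 + (-4*(-5 + A))/6 = -2 + (20 - 4*A)/6 = -2 + (10/3 - 2*A/3) = 4/3 - 2*A/3)
w(z) = 10/3 (w(z) = -(4/3 - 2/3*(-3))*(-4)/4 = -(4/3 + 2)*(-4)/4 = -5*(-4)/6 = -1/4*(-40/3) = 10/3)
Y(j) = 10/3
(33*Y(-2))*(-1*2) = (33*(10/3))*(-1*2) = 110*(-2) = -220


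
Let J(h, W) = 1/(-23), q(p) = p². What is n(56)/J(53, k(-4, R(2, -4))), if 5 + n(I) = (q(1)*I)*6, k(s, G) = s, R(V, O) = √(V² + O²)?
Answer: -7613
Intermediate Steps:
R(V, O) = √(O² + V²)
n(I) = -5 + 6*I (n(I) = -5 + (1²*I)*6 = -5 + (1*I)*6 = -5 + I*6 = -5 + 6*I)
J(h, W) = -1/23
n(56)/J(53, k(-4, R(2, -4))) = (-5 + 6*56)/(-1/23) = (-5 + 336)*(-23) = 331*(-23) = -7613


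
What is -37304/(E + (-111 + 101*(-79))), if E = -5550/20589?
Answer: 32002169/6940440 ≈ 4.6110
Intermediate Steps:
E = -1850/6863 (E = -5550*1/20589 = -1850/6863 ≈ -0.26956)
-37304/(E + (-111 + 101*(-79))) = -37304/(-1850/6863 + (-111 + 101*(-79))) = -37304/(-1850/6863 + (-111 - 7979)) = -37304/(-1850/6863 - 8090) = -37304/(-55523520/6863) = -37304*(-6863/55523520) = 32002169/6940440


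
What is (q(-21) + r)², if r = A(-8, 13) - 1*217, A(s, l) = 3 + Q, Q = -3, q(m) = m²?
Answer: 50176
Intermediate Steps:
A(s, l) = 0 (A(s, l) = 3 - 3 = 0)
r = -217 (r = 0 - 1*217 = 0 - 217 = -217)
(q(-21) + r)² = ((-21)² - 217)² = (441 - 217)² = 224² = 50176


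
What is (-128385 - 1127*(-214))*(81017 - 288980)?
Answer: -23456770659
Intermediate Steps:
(-128385 - 1127*(-214))*(81017 - 288980) = (-128385 + 241178)*(-207963) = 112793*(-207963) = -23456770659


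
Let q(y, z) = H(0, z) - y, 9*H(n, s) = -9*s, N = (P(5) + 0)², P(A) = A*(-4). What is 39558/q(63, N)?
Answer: -39558/463 ≈ -85.438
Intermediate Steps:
P(A) = -4*A
N = 400 (N = (-4*5 + 0)² = (-20 + 0)² = (-20)² = 400)
H(n, s) = -s (H(n, s) = (-9*s)/9 = -s)
q(y, z) = -y - z (q(y, z) = -z - y = -y - z)
39558/q(63, N) = 39558/(-1*63 - 1*400) = 39558/(-63 - 400) = 39558/(-463) = 39558*(-1/463) = -39558/463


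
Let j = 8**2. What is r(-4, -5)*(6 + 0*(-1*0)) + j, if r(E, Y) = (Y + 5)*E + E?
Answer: 40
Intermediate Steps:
j = 64
r(E, Y) = E + E*(5 + Y) (r(E, Y) = (5 + Y)*E + E = E*(5 + Y) + E = E + E*(5 + Y))
r(-4, -5)*(6 + 0*(-1*0)) + j = (-4*(6 - 5))*(6 + 0*(-1*0)) + 64 = (-4*1)*(6 + 0*0) + 64 = -4*(6 + 0) + 64 = -4*6 + 64 = -24 + 64 = 40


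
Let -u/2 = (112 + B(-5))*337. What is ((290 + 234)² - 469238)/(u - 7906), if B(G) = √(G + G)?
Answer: 4058410707/1739775499 - 32800547*I*√10/1739775499 ≈ 2.3327 - 0.059619*I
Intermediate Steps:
B(G) = √2*√G (B(G) = √(2*G) = √2*√G)
u = -75488 - 674*I*√10 (u = -2*(112 + √2*√(-5))*337 = -2*(112 + √2*(I*√5))*337 = -2*(112 + I*√10)*337 = -2*(37744 + 337*I*√10) = -75488 - 674*I*√10 ≈ -75488.0 - 2131.4*I)
((290 + 234)² - 469238)/(u - 7906) = ((290 + 234)² - 469238)/((-75488 - 674*I*√10) - 7906) = (524² - 469238)/(-83394 - 674*I*√10) = (274576 - 469238)/(-83394 - 674*I*√10) = -194662/(-83394 - 674*I*√10)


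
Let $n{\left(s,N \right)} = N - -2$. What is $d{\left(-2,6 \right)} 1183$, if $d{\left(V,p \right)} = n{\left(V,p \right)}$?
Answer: $9464$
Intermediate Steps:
$n{\left(s,N \right)} = 2 + N$ ($n{\left(s,N \right)} = N + 2 = 2 + N$)
$d{\left(V,p \right)} = 2 + p$
$d{\left(-2,6 \right)} 1183 = \left(2 + 6\right) 1183 = 8 \cdot 1183 = 9464$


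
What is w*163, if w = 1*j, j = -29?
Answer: -4727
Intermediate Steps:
w = -29 (w = 1*(-29) = -29)
w*163 = -29*163 = -4727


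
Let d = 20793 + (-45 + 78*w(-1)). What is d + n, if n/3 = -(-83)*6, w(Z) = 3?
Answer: 22476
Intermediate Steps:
n = 1494 (n = 3*(-(-83)*6) = 3*(-83*(-6)) = 3*498 = 1494)
d = 20982 (d = 20793 + (-45 + 78*3) = 20793 + (-45 + 234) = 20793 + 189 = 20982)
d + n = 20982 + 1494 = 22476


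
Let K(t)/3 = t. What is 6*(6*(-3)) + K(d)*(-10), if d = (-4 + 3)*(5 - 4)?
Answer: -78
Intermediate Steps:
d = -1 (d = -1*1 = -1)
K(t) = 3*t
6*(6*(-3)) + K(d)*(-10) = 6*(6*(-3)) + (3*(-1))*(-10) = 6*(-18) - 3*(-10) = -108 + 30 = -78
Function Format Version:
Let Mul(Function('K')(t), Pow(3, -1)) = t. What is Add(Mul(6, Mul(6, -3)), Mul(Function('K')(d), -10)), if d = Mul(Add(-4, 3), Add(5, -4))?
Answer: -78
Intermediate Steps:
d = -1 (d = Mul(-1, 1) = -1)
Function('K')(t) = Mul(3, t)
Add(Mul(6, Mul(6, -3)), Mul(Function('K')(d), -10)) = Add(Mul(6, Mul(6, -3)), Mul(Mul(3, -1), -10)) = Add(Mul(6, -18), Mul(-3, -10)) = Add(-108, 30) = -78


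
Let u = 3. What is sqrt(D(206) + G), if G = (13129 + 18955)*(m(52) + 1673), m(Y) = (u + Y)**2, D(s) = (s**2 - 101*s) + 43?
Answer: sqrt(150752305) ≈ 12278.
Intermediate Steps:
D(s) = 43 + s**2 - 101*s
m(Y) = (3 + Y)**2
G = 150730632 (G = (13129 + 18955)*((3 + 52)**2 + 1673) = 32084*(55**2 + 1673) = 32084*(3025 + 1673) = 32084*4698 = 150730632)
sqrt(D(206) + G) = sqrt((43 + 206**2 - 101*206) + 150730632) = sqrt((43 + 42436 - 20806) + 150730632) = sqrt(21673 + 150730632) = sqrt(150752305)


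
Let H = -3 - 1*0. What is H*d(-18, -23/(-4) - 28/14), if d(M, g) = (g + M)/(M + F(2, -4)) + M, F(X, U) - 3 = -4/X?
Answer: 3501/68 ≈ 51.485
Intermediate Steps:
F(X, U) = 3 - 4/X
d(M, g) = M + (M + g)/(1 + M) (d(M, g) = (g + M)/(M + (3 - 4/2)) + M = (M + g)/(M + (3 - 4*1/2)) + M = (M + g)/(M + (3 - 2)) + M = (M + g)/(M + 1) + M = (M + g)/(1 + M) + M = M + (M + g)/(1 + M))
H = -3 (H = -3 + 0 = -3)
H*d(-18, -23/(-4) - 28/14) = -3*((-23/(-4) - 28/14) + (-18)**2 + 2*(-18))/(1 - 18) = -3*((-23*(-1/4) - 28*1/14) + 324 - 36)/(-17) = -(-3)*((23/4 - 2) + 324 - 36)/17 = -(-3)*(15/4 + 324 - 36)/17 = -(-3)*1167/(17*4) = -3*(-1167/68) = 3501/68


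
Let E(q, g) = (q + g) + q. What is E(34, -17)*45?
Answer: 2295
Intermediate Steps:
E(q, g) = g + 2*q (E(q, g) = (g + q) + q = g + 2*q)
E(34, -17)*45 = (-17 + 2*34)*45 = (-17 + 68)*45 = 51*45 = 2295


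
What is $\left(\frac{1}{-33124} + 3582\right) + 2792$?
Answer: $\frac{211132375}{33124} \approx 6374.0$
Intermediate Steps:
$\left(\frac{1}{-33124} + 3582\right) + 2792 = \left(- \frac{1}{33124} + 3582\right) + 2792 = \frac{118650167}{33124} + 2792 = \frac{211132375}{33124}$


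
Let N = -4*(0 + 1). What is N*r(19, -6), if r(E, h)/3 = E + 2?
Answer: -252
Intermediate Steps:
r(E, h) = 6 + 3*E (r(E, h) = 3*(E + 2) = 3*(2 + E) = 6 + 3*E)
N = -4 (N = -4*1 = -4)
N*r(19, -6) = -4*(6 + 3*19) = -4*(6 + 57) = -4*63 = -252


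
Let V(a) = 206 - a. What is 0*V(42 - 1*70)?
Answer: 0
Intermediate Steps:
0*V(42 - 1*70) = 0*(206 - (42 - 1*70)) = 0*(206 - (42 - 70)) = 0*(206 - 1*(-28)) = 0*(206 + 28) = 0*234 = 0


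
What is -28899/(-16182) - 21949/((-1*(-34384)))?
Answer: 35471361/30911216 ≈ 1.1475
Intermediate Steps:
-28899/(-16182) - 21949/((-1*(-34384))) = -28899*(-1/16182) - 21949/34384 = 3211/1798 - 21949*1/34384 = 3211/1798 - 21949/34384 = 35471361/30911216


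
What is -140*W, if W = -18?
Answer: 2520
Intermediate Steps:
-140*W = -140*(-18) = 2520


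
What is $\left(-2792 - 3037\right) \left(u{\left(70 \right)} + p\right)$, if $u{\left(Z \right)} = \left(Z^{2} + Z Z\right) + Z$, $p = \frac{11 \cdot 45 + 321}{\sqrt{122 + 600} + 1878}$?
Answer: $- \frac{101438447920326}{1763081} + \frac{45186408 \sqrt{2}}{1763081} \approx -5.7535 \cdot 10^{7}$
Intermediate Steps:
$p = \frac{816}{1878 + 19 \sqrt{2}}$ ($p = \frac{495 + 321}{\sqrt{722} + 1878} = \frac{816}{19 \sqrt{2} + 1878} = \frac{816}{1878 + 19 \sqrt{2}} \approx 0.42838$)
$u{\left(Z \right)} = Z + 2 Z^{2}$ ($u{\left(Z \right)} = \left(Z^{2} + Z^{2}\right) + Z = 2 Z^{2} + Z = Z + 2 Z^{2}$)
$\left(-2792 - 3037\right) \left(u{\left(70 \right)} + p\right) = \left(-2792 - 3037\right) \left(70 \left(1 + 2 \cdot 70\right) + \left(\frac{766224}{1763081} - \frac{7752 \sqrt{2}}{1763081}\right)\right) = - 5829 \left(70 \left(1 + 140\right) + \left(\frac{766224}{1763081} - \frac{7752 \sqrt{2}}{1763081}\right)\right) = - 5829 \left(70 \cdot 141 + \left(\frac{766224}{1763081} - \frac{7752 \sqrt{2}}{1763081}\right)\right) = - 5829 \left(9870 + \left(\frac{766224}{1763081} - \frac{7752 \sqrt{2}}{1763081}\right)\right) = - 5829 \left(\frac{17402375694}{1763081} - \frac{7752 \sqrt{2}}{1763081}\right) = - \frac{101438447920326}{1763081} + \frac{45186408 \sqrt{2}}{1763081}$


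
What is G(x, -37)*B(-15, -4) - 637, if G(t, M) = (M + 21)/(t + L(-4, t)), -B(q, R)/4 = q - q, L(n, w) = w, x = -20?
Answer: -637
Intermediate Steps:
B(q, R) = 0 (B(q, R) = -4*(q - q) = -4*0 = 0)
G(t, M) = (21 + M)/(2*t) (G(t, M) = (M + 21)/(t + t) = (21 + M)/((2*t)) = (21 + M)*(1/(2*t)) = (21 + M)/(2*t))
G(x, -37)*B(-15, -4) - 637 = ((1/2)*(21 - 37)/(-20))*0 - 637 = ((1/2)*(-1/20)*(-16))*0 - 637 = (2/5)*0 - 637 = 0 - 637 = -637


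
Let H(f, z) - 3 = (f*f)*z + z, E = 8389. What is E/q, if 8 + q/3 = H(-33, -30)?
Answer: -8389/98115 ≈ -0.085502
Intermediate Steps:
H(f, z) = 3 + z + z*f² (H(f, z) = 3 + ((f*f)*z + z) = 3 + (f²*z + z) = 3 + (z*f² + z) = 3 + (z + z*f²) = 3 + z + z*f²)
q = -98115 (q = -24 + 3*(3 - 30 - 30*(-33)²) = -24 + 3*(3 - 30 - 30*1089) = -24 + 3*(3 - 30 - 32670) = -24 + 3*(-32697) = -24 - 98091 = -98115)
E/q = 8389/(-98115) = 8389*(-1/98115) = -8389/98115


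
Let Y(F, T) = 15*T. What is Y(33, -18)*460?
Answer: -124200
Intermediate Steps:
Y(33, -18)*460 = (15*(-18))*460 = -270*460 = -124200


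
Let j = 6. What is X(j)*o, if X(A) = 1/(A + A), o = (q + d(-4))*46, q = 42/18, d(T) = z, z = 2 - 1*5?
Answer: -23/9 ≈ -2.5556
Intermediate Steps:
z = -3 (z = 2 - 5 = -3)
d(T) = -3
q = 7/3 (q = 42*(1/18) = 7/3 ≈ 2.3333)
o = -92/3 (o = (7/3 - 3)*46 = -⅔*46 = -92/3 ≈ -30.667)
X(A) = 1/(2*A)
X(j)*o = ((½)/6)*(-92/3) = ((½)*(⅙))*(-92/3) = (1/12)*(-92/3) = -23/9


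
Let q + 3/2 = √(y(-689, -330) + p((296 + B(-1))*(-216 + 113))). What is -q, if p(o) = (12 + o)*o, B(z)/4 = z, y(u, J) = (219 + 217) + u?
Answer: 3/2 - 3*√100467179 ≈ -30069.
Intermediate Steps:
y(u, J) = 436 + u
B(z) = 4*z
p(o) = o*(12 + o)
q = -3/2 + 3*√100467179 (q = -3/2 + √((436 - 689) + ((296 + 4*(-1))*(-216 + 113))*(12 + (296 + 4*(-1))*(-216 + 113))) = -3/2 + √(-253 + ((296 - 4)*(-103))*(12 + (296 - 4)*(-103))) = -3/2 + √(-253 + (292*(-103))*(12 + 292*(-103))) = -3/2 + √(-253 - 30076*(12 - 30076)) = -3/2 + √(-253 - 30076*(-30064)) = -3/2 + √(-253 + 904204864) = -3/2 + √904204611 = -3/2 + 3*√100467179 ≈ 30069.)
-q = -(-3/2 + 3*√100467179) = 3/2 - 3*√100467179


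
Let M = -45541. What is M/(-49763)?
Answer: 45541/49763 ≈ 0.91516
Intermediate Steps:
M/(-49763) = -45541/(-49763) = -45541*(-1/49763) = 45541/49763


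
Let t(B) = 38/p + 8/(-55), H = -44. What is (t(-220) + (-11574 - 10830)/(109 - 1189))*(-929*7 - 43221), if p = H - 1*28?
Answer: -164673457/165 ≈ -9.9802e+5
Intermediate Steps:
p = -72 (p = -44 - 1*28 = -44 - 28 = -72)
t(B) = -1333/1980 (t(B) = 38/(-72) + 8/(-55) = 38*(-1/72) + 8*(-1/55) = -19/36 - 8/55 = -1333/1980)
(t(-220) + (-11574 - 10830)/(109 - 1189))*(-929*7 - 43221) = (-1333/1980 + (-11574 - 10830)/(109 - 1189))*(-929*7 - 43221) = (-1333/1980 - 22404/(-1080))*(-6503 - 43221) = (-1333/1980 - 22404*(-1/1080))*(-49724) = (-1333/1980 + 1867/90)*(-49724) = (13247/660)*(-49724) = -164673457/165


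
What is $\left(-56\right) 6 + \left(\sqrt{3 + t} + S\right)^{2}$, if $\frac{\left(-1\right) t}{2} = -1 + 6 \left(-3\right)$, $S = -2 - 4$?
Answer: $-336 + \left(6 - \sqrt{41}\right)^{2} \approx -335.84$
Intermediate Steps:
$S = -6$ ($S = -2 - 4 = -6$)
$t = 38$ ($t = - 2 \left(-1 + 6 \left(-3\right)\right) = - 2 \left(-1 - 18\right) = \left(-2\right) \left(-19\right) = 38$)
$\left(-56\right) 6 + \left(\sqrt{3 + t} + S\right)^{2} = \left(-56\right) 6 + \left(\sqrt{3 + 38} - 6\right)^{2} = -336 + \left(\sqrt{41} - 6\right)^{2} = -336 + \left(-6 + \sqrt{41}\right)^{2}$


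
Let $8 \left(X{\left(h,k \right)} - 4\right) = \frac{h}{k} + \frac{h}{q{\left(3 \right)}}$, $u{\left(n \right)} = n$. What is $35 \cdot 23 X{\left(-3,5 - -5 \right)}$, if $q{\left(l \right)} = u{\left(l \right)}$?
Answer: $\frac{49427}{16} \approx 3089.2$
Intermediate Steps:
$q{\left(l \right)} = l$
$X{\left(h,k \right)} = 4 + \frac{h}{24} + \frac{h}{8 k}$ ($X{\left(h,k \right)} = 4 + \frac{\frac{h}{k} + \frac{h}{3}}{8} = 4 + \frac{\frac{h}{3} + \frac{h}{k}}{8} = 4 + \left(\frac{h}{24} + \frac{h}{8 k}\right) = 4 + \frac{h}{24} + \frac{h}{8 k}$)
$35 \cdot 23 X{\left(-3,5 - -5 \right)} = 35 \cdot 23 \left(4 + \frac{1}{24} \left(-3\right) + \frac{1}{8} \left(-3\right) \frac{1}{5 - -5}\right) = 805 \left(4 - \frac{1}{8} + \frac{1}{8} \left(-3\right) \frac{1}{5 + 5}\right) = 805 \left(4 - \frac{1}{8} + \frac{1}{8} \left(-3\right) \frac{1}{10}\right) = 805 \left(4 - \frac{1}{8} - \frac{3}{80}\right) = 805 \cdot \frac{307}{80} = \frac{49427}{16}$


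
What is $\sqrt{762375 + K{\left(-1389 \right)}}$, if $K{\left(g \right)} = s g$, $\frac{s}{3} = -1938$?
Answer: $\sqrt{8838021} \approx 2972.9$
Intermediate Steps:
$s = -5814$ ($s = 3 \left(-1938\right) = -5814$)
$K{\left(g \right)} = - 5814 g$
$\sqrt{762375 + K{\left(-1389 \right)}} = \sqrt{762375 - -8075646} = \sqrt{762375 + 8075646} = \sqrt{8838021}$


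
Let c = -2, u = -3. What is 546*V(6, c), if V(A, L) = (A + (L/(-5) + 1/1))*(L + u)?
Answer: -20202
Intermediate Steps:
V(A, L) = (-3 + L)*(1 + A - L/5) (V(A, L) = (A + (L/(-5) + 1/1))*(L - 3) = (A + (L*(-1/5) + 1*1))*(-3 + L) = (A + (-L/5 + 1))*(-3 + L) = (A + (1 - L/5))*(-3 + L) = (1 + A - L/5)*(-3 + L) = (-3 + L)*(1 + A - L/5))
546*V(6, c) = 546*(-3 - 3*6 - 1/5*(-2)**2 + (8/5)*(-2) + 6*(-2)) = 546*(-3 - 18 - 1/5*4 - 16/5 - 12) = 546*(-3 - 18 - 4/5 - 16/5 - 12) = 546*(-37) = -20202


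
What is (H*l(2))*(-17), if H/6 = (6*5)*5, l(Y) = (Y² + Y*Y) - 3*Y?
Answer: -30600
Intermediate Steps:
l(Y) = -3*Y + 2*Y² (l(Y) = (Y² + Y²) - 3*Y = 2*Y² - 3*Y = -3*Y + 2*Y²)
H = 900 (H = 6*((6*5)*5) = 6*(30*5) = 6*150 = 900)
(H*l(2))*(-17) = (900*(2*(-3 + 2*2)))*(-17) = (900*(2*(-3 + 4)))*(-17) = (900*(2*1))*(-17) = (900*2)*(-17) = 1800*(-17) = -30600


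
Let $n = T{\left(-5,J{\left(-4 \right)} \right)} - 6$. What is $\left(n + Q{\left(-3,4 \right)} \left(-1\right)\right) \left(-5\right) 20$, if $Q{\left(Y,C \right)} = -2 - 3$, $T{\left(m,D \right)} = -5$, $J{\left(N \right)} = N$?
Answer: $600$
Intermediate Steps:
$Q{\left(Y,C \right)} = -5$ ($Q{\left(Y,C \right)} = -2 - 3 = -5$)
$n = -11$ ($n = -5 - 6 = -11$)
$\left(n + Q{\left(-3,4 \right)} \left(-1\right)\right) \left(-5\right) 20 = \left(-11 - -5\right) \left(-5\right) 20 = \left(-11 + 5\right) \left(-5\right) 20 = \left(-6\right) \left(-5\right) 20 = 30 \cdot 20 = 600$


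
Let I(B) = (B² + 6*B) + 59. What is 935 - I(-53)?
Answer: -1615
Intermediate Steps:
I(B) = 59 + B² + 6*B
935 - I(-53) = 935 - (59 + (-53)² + 6*(-53)) = 935 - (59 + 2809 - 318) = 935 - 1*2550 = 935 - 2550 = -1615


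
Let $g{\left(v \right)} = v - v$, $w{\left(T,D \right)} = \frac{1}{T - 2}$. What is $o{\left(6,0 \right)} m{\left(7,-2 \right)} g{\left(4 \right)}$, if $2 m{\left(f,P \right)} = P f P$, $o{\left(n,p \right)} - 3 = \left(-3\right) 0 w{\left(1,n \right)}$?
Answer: $0$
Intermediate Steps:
$w{\left(T,D \right)} = \frac{1}{-2 + T}$
$o{\left(n,p \right)} = 3$ ($o{\left(n,p \right)} = 3 + \frac{\left(-3\right) 0}{-2 + 1} = 3 + \frac{0}{-1} = 3 + 0 \left(-1\right) = 3 + 0 = 3$)
$g{\left(v \right)} = 0$
$m{\left(f,P \right)} = \frac{f P^{2}}{2}$ ($m{\left(f,P \right)} = \frac{P f P}{2} = \frac{f P^{2}}{2}$)
$o{\left(6,0 \right)} m{\left(7,-2 \right)} g{\left(4 \right)} = 3 \cdot \frac{1}{2} \cdot 7 \left(-2\right)^{2} \cdot 0 = 3 \cdot \frac{1}{2} \cdot 7 \cdot 4 \cdot 0 = 3 \cdot 14 \cdot 0 = 42 \cdot 0 = 0$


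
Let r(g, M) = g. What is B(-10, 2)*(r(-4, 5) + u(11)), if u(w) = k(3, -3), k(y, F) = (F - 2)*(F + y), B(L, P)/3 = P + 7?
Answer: -108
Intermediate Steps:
B(L, P) = 21 + 3*P (B(L, P) = 3*(P + 7) = 3*(7 + P) = 21 + 3*P)
k(y, F) = (-2 + F)*(F + y)
u(w) = 0 (u(w) = (-3)**2 - 2*(-3) - 2*3 - 3*3 = 9 + 6 - 6 - 9 = 0)
B(-10, 2)*(r(-4, 5) + u(11)) = (21 + 3*2)*(-4 + 0) = (21 + 6)*(-4) = 27*(-4) = -108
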